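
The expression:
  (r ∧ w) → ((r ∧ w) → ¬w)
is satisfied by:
  {w: False, r: False}
  {r: True, w: False}
  {w: True, r: False}


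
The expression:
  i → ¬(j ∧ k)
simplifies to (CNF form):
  ¬i ∨ ¬j ∨ ¬k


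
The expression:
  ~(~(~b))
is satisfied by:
  {b: False}


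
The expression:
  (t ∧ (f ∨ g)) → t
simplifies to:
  True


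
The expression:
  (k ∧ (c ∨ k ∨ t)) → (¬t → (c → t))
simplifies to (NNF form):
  t ∨ ¬c ∨ ¬k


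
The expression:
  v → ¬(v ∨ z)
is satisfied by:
  {v: False}


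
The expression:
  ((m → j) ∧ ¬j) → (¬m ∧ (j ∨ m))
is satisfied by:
  {m: True, j: True}
  {m: True, j: False}
  {j: True, m: False}


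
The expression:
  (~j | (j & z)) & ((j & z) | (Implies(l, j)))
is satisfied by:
  {z: True, l: False, j: False}
  {z: False, l: False, j: False}
  {j: True, z: True, l: False}
  {j: True, l: True, z: True}


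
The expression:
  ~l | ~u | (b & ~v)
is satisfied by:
  {b: True, l: False, u: False, v: False}
  {b: False, l: False, u: False, v: False}
  {v: True, b: True, l: False, u: False}
  {v: True, b: False, l: False, u: False}
  {u: True, b: True, l: False, v: False}
  {u: True, b: False, l: False, v: False}
  {u: True, v: True, b: True, l: False}
  {u: True, v: True, b: False, l: False}
  {l: True, b: True, v: False, u: False}
  {l: True, b: False, v: False, u: False}
  {v: True, l: True, b: True, u: False}
  {v: True, l: True, b: False, u: False}
  {u: True, l: True, b: True, v: False}


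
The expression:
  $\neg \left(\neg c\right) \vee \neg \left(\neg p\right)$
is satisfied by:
  {c: True, p: True}
  {c: True, p: False}
  {p: True, c: False}


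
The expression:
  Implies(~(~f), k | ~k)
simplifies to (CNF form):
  True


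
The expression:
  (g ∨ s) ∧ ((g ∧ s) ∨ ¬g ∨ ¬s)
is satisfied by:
  {g: True, s: True}
  {g: True, s: False}
  {s: True, g: False}


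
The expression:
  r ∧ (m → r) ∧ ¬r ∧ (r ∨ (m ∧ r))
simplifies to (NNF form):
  False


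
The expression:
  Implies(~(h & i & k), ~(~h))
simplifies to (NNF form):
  h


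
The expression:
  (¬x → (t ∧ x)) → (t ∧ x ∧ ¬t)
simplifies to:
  ¬x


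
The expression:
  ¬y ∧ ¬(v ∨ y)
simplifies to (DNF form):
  ¬v ∧ ¬y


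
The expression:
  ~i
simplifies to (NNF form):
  ~i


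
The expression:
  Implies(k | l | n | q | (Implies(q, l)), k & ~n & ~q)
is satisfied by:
  {k: True, n: False, q: False}


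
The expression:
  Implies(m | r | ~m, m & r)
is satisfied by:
  {r: True, m: True}


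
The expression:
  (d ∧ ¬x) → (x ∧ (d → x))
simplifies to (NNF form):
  x ∨ ¬d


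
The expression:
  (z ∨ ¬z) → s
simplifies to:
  s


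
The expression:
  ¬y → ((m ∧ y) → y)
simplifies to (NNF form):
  True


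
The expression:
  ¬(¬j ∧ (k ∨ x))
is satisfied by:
  {j: True, k: False, x: False}
  {x: True, j: True, k: False}
  {j: True, k: True, x: False}
  {x: True, j: True, k: True}
  {x: False, k: False, j: False}


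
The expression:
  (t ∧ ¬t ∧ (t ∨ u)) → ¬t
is always true.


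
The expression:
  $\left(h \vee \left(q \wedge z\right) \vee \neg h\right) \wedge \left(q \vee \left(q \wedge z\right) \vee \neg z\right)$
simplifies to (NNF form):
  $q \vee \neg z$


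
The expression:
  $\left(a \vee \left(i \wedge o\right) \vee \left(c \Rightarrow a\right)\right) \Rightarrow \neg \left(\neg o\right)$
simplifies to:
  $o \vee \left(c \wedge \neg a\right)$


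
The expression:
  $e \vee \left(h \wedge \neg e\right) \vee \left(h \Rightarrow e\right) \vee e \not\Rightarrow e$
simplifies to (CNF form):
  $\text{True}$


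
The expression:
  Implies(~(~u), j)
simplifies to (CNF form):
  j | ~u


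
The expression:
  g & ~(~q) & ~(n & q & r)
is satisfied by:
  {q: True, g: True, n: False, r: False}
  {r: True, q: True, g: True, n: False}
  {n: True, q: True, g: True, r: False}


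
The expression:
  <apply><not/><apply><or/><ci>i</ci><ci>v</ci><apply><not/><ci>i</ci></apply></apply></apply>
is never true.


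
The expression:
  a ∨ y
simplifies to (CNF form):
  a ∨ y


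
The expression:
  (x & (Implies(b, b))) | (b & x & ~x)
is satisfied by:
  {x: True}


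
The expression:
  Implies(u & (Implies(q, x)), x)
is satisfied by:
  {x: True, q: True, u: False}
  {x: True, u: False, q: False}
  {q: True, u: False, x: False}
  {q: False, u: False, x: False}
  {x: True, q: True, u: True}
  {x: True, u: True, q: False}
  {q: True, u: True, x: False}


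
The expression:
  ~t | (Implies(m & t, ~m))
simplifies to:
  ~m | ~t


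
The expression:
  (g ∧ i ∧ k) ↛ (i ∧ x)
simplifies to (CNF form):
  g ∧ i ∧ k ∧ ¬x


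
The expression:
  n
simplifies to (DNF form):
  n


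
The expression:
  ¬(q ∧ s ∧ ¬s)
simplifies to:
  True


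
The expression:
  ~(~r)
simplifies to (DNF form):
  r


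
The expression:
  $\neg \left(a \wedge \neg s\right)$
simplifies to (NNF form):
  $s \vee \neg a$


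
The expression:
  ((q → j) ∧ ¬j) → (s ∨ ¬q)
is always true.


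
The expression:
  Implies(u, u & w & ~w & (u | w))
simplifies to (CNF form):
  ~u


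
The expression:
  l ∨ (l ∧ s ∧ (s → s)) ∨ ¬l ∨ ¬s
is always true.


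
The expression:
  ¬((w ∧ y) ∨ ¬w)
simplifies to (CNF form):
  w ∧ ¬y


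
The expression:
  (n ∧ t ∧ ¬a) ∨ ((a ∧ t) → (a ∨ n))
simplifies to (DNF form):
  True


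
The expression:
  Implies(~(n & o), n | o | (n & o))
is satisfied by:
  {n: True, o: True}
  {n: True, o: False}
  {o: True, n: False}


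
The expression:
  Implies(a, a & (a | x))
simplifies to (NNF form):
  True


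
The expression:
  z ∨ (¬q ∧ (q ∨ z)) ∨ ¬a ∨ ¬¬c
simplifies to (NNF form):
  c ∨ z ∨ ¬a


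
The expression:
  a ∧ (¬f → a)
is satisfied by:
  {a: True}


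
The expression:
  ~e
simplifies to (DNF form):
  ~e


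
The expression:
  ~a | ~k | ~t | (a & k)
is always true.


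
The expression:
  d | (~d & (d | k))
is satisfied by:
  {d: True, k: True}
  {d: True, k: False}
  {k: True, d: False}


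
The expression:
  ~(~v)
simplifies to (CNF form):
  v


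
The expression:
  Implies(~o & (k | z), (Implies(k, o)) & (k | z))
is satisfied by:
  {o: True, k: False}
  {k: False, o: False}
  {k: True, o: True}


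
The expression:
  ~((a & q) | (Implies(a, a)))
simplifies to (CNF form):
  False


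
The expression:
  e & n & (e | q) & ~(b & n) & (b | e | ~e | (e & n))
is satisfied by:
  {e: True, n: True, b: False}


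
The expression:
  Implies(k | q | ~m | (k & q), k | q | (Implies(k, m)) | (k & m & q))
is always true.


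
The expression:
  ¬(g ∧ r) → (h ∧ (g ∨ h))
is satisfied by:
  {r: True, h: True, g: True}
  {r: True, h: True, g: False}
  {h: True, g: True, r: False}
  {h: True, g: False, r: False}
  {r: True, g: True, h: False}


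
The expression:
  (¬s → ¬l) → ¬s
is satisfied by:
  {s: False}


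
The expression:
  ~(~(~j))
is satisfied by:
  {j: False}


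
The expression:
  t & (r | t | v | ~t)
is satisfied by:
  {t: True}


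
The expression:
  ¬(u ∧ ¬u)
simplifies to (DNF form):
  True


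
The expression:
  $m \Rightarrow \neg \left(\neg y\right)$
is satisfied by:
  {y: True, m: False}
  {m: False, y: False}
  {m: True, y: True}


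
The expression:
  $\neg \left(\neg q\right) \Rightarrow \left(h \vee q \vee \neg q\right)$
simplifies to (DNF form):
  $\text{True}$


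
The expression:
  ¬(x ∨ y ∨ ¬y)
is never true.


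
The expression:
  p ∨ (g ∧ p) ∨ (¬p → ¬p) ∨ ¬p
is always true.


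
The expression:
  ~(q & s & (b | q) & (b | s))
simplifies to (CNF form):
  ~q | ~s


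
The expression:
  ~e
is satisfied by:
  {e: False}


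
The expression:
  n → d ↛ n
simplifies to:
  ¬n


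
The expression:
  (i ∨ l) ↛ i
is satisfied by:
  {l: True, i: False}


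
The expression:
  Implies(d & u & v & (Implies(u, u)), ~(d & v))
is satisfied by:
  {u: False, v: False, d: False}
  {d: True, u: False, v: False}
  {v: True, u: False, d: False}
  {d: True, v: True, u: False}
  {u: True, d: False, v: False}
  {d: True, u: True, v: False}
  {v: True, u: True, d: False}


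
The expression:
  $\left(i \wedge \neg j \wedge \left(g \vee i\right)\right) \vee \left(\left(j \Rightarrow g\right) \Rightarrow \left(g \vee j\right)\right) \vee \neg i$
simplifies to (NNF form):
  $\text{True}$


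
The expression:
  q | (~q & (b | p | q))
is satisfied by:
  {b: True, q: True, p: True}
  {b: True, q: True, p: False}
  {b: True, p: True, q: False}
  {b: True, p: False, q: False}
  {q: True, p: True, b: False}
  {q: True, p: False, b: False}
  {p: True, q: False, b: False}


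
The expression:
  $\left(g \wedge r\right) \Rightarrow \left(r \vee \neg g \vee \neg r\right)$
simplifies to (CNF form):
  $\text{True}$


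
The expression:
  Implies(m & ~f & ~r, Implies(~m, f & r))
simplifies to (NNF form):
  True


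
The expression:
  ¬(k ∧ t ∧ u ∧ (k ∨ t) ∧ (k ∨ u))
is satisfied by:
  {u: False, k: False, t: False}
  {t: True, u: False, k: False}
  {k: True, u: False, t: False}
  {t: True, k: True, u: False}
  {u: True, t: False, k: False}
  {t: True, u: True, k: False}
  {k: True, u: True, t: False}


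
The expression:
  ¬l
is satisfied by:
  {l: False}


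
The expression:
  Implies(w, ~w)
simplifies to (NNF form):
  ~w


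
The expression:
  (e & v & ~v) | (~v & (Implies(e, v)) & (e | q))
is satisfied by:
  {q: True, v: False, e: False}


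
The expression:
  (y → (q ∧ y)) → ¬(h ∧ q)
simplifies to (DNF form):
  ¬h ∨ ¬q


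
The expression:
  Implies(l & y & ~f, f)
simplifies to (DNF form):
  f | ~l | ~y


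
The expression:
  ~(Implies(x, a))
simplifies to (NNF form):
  x & ~a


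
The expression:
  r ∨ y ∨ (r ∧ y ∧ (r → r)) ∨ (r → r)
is always true.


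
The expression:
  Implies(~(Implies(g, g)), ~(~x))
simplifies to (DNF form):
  True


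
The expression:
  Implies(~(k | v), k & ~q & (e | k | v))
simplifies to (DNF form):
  k | v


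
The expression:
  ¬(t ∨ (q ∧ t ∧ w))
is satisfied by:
  {t: False}


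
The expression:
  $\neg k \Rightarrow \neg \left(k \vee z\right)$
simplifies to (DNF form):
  $k \vee \neg z$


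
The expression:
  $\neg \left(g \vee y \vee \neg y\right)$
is never true.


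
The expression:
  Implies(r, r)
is always true.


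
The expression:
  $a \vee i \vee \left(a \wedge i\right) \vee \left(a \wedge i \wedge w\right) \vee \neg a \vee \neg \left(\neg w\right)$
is always true.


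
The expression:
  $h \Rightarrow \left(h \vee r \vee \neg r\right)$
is always true.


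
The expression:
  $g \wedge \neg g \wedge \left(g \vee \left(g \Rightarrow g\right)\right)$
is never true.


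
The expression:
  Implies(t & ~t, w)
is always true.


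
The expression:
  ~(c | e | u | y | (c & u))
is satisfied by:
  {u: False, e: False, y: False, c: False}


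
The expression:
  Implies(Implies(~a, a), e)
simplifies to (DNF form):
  e | ~a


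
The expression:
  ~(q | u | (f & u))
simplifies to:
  ~q & ~u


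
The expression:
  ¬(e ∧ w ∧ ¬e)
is always true.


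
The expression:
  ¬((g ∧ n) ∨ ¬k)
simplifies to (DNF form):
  (k ∧ ¬g) ∨ (k ∧ ¬n)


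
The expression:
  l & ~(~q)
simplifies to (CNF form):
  l & q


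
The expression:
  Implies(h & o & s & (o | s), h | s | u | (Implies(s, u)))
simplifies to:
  True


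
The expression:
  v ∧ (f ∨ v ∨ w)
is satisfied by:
  {v: True}


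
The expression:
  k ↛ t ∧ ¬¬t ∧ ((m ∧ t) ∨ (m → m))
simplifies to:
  False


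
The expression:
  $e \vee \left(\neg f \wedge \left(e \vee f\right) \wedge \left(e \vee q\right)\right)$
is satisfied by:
  {e: True}


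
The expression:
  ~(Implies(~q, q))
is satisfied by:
  {q: False}


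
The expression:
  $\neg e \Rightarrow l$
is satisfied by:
  {l: True, e: True}
  {l: True, e: False}
  {e: True, l: False}


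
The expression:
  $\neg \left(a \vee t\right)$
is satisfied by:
  {t: False, a: False}


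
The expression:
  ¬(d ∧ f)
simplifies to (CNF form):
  ¬d ∨ ¬f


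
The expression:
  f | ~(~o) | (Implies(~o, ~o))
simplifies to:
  True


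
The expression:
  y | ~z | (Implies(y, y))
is always true.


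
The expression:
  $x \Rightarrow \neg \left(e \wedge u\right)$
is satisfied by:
  {u: False, e: False, x: False}
  {x: True, u: False, e: False}
  {e: True, u: False, x: False}
  {x: True, e: True, u: False}
  {u: True, x: False, e: False}
  {x: True, u: True, e: False}
  {e: True, u: True, x: False}


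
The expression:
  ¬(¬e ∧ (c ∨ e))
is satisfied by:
  {e: True, c: False}
  {c: False, e: False}
  {c: True, e: True}


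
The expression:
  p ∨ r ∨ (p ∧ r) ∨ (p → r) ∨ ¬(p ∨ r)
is always true.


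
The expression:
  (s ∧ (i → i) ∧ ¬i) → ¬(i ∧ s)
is always true.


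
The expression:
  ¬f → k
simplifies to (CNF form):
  f ∨ k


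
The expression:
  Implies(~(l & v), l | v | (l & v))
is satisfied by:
  {v: True, l: True}
  {v: True, l: False}
  {l: True, v: False}


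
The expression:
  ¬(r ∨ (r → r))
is never true.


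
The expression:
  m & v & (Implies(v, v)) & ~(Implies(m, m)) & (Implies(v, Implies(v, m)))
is never true.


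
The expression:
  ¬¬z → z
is always true.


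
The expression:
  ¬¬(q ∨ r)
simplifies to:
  q ∨ r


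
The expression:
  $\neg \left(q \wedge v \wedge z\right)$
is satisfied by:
  {v: False, q: False, z: False}
  {z: True, v: False, q: False}
  {q: True, v: False, z: False}
  {z: True, q: True, v: False}
  {v: True, z: False, q: False}
  {z: True, v: True, q: False}
  {q: True, v: True, z: False}


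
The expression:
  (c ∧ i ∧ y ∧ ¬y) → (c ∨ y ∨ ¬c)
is always true.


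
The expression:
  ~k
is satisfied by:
  {k: False}


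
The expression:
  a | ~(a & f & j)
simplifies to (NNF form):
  True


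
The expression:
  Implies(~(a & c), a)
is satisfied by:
  {a: True}


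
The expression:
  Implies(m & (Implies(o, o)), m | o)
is always true.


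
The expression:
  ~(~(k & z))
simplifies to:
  k & z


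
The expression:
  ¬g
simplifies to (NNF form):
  ¬g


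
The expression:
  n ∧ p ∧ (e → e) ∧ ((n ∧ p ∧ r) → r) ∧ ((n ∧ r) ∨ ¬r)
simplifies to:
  n ∧ p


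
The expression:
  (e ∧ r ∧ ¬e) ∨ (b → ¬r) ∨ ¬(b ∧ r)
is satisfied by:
  {b: False, r: False}
  {r: True, b: False}
  {b: True, r: False}


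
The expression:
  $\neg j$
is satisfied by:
  {j: False}


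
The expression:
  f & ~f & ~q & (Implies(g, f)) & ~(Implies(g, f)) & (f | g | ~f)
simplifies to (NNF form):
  False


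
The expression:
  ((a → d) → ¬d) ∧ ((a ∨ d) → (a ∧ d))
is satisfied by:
  {d: False, a: False}


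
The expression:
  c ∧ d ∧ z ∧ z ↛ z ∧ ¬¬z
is never true.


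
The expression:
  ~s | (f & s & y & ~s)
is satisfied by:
  {s: False}


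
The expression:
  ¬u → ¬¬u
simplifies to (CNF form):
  u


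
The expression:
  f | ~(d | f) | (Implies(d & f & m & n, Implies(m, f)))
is always true.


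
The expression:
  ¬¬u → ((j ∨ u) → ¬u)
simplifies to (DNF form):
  ¬u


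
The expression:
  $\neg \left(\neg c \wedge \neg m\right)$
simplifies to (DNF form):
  $c \vee m$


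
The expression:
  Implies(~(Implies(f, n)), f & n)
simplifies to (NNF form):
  n | ~f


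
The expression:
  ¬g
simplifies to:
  ¬g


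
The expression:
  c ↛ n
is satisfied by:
  {c: True, n: False}


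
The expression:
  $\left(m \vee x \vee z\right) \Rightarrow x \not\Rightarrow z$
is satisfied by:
  {x: True, z: False, m: False}
  {z: False, m: False, x: False}
  {x: True, m: True, z: False}


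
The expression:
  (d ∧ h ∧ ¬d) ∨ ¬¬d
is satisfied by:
  {d: True}


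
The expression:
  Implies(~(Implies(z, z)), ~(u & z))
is always true.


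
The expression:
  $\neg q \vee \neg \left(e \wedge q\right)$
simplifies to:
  $\neg e \vee \neg q$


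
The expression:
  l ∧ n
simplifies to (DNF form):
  l ∧ n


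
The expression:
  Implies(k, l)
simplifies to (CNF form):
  l | ~k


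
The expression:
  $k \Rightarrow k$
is always true.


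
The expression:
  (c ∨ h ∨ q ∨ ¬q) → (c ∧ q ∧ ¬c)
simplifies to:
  False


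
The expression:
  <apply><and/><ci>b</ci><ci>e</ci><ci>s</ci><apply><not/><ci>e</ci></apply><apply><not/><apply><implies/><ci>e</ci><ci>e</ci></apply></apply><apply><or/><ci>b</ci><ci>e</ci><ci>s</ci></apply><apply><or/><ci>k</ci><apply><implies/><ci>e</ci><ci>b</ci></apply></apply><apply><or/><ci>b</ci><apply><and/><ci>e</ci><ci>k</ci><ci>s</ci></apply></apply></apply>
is never true.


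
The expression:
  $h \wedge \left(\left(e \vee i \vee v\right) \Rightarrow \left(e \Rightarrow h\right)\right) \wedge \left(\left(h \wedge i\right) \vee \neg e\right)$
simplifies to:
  $h \wedge \left(i \vee \neg e\right)$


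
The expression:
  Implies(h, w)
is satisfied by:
  {w: True, h: False}
  {h: False, w: False}
  {h: True, w: True}


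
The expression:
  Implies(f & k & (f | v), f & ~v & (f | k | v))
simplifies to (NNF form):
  ~f | ~k | ~v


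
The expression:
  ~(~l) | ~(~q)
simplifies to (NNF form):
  l | q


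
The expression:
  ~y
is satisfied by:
  {y: False}


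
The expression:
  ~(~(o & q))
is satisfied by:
  {o: True, q: True}


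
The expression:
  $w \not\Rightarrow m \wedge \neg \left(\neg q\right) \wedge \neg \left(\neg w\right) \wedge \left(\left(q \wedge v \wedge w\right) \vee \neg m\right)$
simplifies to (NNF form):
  $q \wedge w \wedge \neg m$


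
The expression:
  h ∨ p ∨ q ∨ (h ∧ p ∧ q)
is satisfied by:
  {p: True, q: True, h: True}
  {p: True, q: True, h: False}
  {p: True, h: True, q: False}
  {p: True, h: False, q: False}
  {q: True, h: True, p: False}
  {q: True, h: False, p: False}
  {h: True, q: False, p: False}


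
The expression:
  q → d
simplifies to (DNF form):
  d ∨ ¬q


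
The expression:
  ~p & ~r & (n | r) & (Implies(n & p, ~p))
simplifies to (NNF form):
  n & ~p & ~r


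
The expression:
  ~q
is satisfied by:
  {q: False}


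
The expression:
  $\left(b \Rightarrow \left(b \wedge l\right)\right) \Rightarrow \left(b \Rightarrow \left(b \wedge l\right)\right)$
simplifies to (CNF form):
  $\text{True}$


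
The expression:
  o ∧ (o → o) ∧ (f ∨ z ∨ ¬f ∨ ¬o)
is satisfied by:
  {o: True}


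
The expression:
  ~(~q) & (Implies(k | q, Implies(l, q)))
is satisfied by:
  {q: True}


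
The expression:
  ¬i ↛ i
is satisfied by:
  {i: False}


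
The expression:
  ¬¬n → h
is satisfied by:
  {h: True, n: False}
  {n: False, h: False}
  {n: True, h: True}


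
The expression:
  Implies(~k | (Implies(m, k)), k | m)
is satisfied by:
  {k: True, m: True}
  {k: True, m: False}
  {m: True, k: False}


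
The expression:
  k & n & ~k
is never true.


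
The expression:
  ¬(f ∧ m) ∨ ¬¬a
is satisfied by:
  {a: True, m: False, f: False}
  {m: False, f: False, a: False}
  {f: True, a: True, m: False}
  {f: True, m: False, a: False}
  {a: True, m: True, f: False}
  {m: True, a: False, f: False}
  {f: True, m: True, a: True}


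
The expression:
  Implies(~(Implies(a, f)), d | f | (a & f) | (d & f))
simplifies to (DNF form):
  d | f | ~a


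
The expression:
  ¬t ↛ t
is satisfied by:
  {t: False}


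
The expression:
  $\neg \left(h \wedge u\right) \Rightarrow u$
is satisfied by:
  {u: True}


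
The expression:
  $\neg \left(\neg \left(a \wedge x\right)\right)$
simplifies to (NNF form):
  $a \wedge x$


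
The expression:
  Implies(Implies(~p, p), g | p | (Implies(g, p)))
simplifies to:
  True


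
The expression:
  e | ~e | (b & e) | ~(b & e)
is always true.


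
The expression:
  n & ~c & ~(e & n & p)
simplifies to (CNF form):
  n & ~c & (~e | ~p)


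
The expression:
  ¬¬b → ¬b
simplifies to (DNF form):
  ¬b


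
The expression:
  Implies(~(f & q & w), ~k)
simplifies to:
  ~k | (f & q & w)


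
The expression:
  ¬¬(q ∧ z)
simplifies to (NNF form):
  q ∧ z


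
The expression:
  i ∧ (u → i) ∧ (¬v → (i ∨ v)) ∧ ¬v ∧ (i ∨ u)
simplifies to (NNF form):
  i ∧ ¬v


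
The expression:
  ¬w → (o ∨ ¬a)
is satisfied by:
  {o: True, w: True, a: False}
  {o: True, w: False, a: False}
  {w: True, o: False, a: False}
  {o: False, w: False, a: False}
  {a: True, o: True, w: True}
  {a: True, o: True, w: False}
  {a: True, w: True, o: False}


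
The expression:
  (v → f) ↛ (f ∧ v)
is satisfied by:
  {v: False}


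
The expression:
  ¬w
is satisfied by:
  {w: False}


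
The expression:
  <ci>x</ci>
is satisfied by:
  {x: True}


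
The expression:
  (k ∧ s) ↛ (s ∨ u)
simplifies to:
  False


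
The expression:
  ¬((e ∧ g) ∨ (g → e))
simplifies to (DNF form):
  g ∧ ¬e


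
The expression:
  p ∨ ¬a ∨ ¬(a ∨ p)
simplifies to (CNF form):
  p ∨ ¬a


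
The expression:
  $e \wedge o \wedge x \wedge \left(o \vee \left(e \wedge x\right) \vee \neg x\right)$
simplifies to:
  $e \wedge o \wedge x$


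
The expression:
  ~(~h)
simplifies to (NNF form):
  h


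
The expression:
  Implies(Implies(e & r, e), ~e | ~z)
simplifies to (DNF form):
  ~e | ~z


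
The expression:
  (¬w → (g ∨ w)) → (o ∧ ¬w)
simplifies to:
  ¬w ∧ (o ∨ ¬g)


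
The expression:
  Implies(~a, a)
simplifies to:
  a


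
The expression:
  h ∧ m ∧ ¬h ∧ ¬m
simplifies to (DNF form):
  False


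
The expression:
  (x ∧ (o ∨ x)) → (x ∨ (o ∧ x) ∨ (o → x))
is always true.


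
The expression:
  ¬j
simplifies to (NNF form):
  ¬j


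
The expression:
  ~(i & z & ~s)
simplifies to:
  s | ~i | ~z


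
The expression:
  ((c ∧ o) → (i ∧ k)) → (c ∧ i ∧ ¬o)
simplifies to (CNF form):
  c ∧ (i ∨ o) ∧ (¬i ∨ ¬k ∨ ¬o)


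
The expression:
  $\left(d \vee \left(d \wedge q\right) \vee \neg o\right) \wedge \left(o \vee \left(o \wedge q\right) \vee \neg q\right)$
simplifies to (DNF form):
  $\left(d \wedge o\right) \vee \left(\neg o \wedge \neg q\right)$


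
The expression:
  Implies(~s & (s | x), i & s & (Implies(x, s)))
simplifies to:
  s | ~x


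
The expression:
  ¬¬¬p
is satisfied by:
  {p: False}


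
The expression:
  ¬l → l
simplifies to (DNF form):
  l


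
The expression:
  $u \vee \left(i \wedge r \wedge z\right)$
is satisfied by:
  {r: True, u: True, z: True, i: True}
  {r: True, u: True, z: True, i: False}
  {r: True, u: True, i: True, z: False}
  {r: True, u: True, i: False, z: False}
  {u: True, z: True, i: True, r: False}
  {u: True, z: True, i: False, r: False}
  {u: True, z: False, i: True, r: False}
  {u: True, z: False, i: False, r: False}
  {r: True, z: True, i: True, u: False}


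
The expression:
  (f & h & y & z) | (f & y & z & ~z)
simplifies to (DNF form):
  f & h & y & z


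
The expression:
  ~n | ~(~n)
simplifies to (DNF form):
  True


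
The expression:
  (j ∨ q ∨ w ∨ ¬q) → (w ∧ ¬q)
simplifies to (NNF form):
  w ∧ ¬q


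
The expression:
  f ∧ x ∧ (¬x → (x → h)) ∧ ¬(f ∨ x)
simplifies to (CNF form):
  False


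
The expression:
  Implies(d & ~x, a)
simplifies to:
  a | x | ~d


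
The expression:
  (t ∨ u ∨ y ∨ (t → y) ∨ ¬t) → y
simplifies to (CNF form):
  y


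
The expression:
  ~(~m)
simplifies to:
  m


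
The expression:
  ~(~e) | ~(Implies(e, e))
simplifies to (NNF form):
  e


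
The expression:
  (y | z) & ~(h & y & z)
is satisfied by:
  {z: True, h: False, y: False}
  {y: True, z: True, h: False}
  {z: True, h: True, y: False}
  {y: True, h: False, z: False}
  {y: True, h: True, z: False}


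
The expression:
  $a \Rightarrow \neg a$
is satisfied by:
  {a: False}


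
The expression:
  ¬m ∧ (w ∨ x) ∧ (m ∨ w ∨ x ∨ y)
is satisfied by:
  {x: True, w: True, m: False}
  {x: True, w: False, m: False}
  {w: True, x: False, m: False}


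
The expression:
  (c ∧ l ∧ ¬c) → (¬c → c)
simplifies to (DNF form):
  True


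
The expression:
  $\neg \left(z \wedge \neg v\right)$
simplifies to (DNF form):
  $v \vee \neg z$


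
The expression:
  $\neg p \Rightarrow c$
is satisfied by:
  {c: True, p: True}
  {c: True, p: False}
  {p: True, c: False}


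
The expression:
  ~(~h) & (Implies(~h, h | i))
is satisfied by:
  {h: True}


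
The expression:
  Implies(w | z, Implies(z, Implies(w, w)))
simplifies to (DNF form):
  True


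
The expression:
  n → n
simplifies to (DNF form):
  True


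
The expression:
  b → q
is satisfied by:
  {q: True, b: False}
  {b: False, q: False}
  {b: True, q: True}


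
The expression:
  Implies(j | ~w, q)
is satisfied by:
  {q: True, w: True, j: False}
  {q: True, w: False, j: False}
  {j: True, q: True, w: True}
  {j: True, q: True, w: False}
  {w: True, j: False, q: False}


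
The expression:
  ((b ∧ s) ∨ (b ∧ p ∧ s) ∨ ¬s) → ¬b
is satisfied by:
  {b: False}


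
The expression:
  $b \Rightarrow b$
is always true.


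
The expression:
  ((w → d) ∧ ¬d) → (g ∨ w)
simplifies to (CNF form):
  d ∨ g ∨ w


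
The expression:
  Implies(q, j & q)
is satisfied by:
  {j: True, q: False}
  {q: False, j: False}
  {q: True, j: True}


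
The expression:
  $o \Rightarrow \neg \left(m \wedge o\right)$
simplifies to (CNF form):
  $\neg m \vee \neg o$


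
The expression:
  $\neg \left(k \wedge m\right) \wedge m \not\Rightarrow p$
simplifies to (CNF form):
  $m \wedge \neg k \wedge \neg p$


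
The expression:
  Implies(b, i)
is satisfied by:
  {i: True, b: False}
  {b: False, i: False}
  {b: True, i: True}


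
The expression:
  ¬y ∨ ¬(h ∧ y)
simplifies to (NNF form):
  ¬h ∨ ¬y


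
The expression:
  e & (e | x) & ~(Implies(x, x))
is never true.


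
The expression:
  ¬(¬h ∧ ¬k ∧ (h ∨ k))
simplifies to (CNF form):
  True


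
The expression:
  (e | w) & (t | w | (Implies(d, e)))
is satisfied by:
  {e: True, w: True}
  {e: True, w: False}
  {w: True, e: False}


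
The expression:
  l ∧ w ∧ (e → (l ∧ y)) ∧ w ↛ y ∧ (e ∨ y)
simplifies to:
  False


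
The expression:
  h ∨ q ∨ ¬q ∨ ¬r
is always true.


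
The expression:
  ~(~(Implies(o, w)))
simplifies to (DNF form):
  w | ~o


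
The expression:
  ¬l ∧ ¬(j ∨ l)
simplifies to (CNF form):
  ¬j ∧ ¬l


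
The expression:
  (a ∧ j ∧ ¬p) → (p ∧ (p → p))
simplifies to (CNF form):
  p ∨ ¬a ∨ ¬j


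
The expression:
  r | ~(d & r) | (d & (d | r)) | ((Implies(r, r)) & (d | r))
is always true.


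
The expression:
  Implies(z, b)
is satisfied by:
  {b: True, z: False}
  {z: False, b: False}
  {z: True, b: True}


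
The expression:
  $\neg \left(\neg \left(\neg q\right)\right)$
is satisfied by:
  {q: False}


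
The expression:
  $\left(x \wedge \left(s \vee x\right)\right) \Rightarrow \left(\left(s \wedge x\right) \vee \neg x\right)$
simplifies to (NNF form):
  $s \vee \neg x$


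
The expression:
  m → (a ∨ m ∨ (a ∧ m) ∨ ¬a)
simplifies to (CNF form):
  True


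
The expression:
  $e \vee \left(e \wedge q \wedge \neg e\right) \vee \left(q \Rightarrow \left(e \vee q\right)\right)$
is always true.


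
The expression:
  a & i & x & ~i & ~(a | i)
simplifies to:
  False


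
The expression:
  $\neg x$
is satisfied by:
  {x: False}


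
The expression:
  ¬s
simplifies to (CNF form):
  ¬s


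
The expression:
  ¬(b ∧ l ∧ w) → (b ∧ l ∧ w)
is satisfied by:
  {w: True, b: True, l: True}


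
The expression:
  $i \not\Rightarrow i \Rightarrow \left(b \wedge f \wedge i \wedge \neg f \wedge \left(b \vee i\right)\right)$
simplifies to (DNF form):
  $\text{True}$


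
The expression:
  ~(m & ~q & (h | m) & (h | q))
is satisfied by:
  {q: True, h: False, m: False}
  {h: False, m: False, q: False}
  {q: True, m: True, h: False}
  {m: True, h: False, q: False}
  {q: True, h: True, m: False}
  {h: True, q: False, m: False}
  {q: True, m: True, h: True}


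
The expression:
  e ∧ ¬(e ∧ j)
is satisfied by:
  {e: True, j: False}


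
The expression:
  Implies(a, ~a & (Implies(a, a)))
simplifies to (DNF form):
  ~a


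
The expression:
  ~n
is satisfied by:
  {n: False}


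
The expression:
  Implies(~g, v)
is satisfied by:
  {v: True, g: True}
  {v: True, g: False}
  {g: True, v: False}


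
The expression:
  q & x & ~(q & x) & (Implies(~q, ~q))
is never true.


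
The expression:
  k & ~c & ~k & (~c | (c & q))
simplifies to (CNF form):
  False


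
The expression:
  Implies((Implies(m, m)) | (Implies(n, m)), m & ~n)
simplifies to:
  m & ~n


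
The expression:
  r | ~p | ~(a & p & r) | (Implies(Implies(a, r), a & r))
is always true.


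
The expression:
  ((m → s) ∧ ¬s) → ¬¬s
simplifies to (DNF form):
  m ∨ s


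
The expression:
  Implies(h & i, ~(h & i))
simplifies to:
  ~h | ~i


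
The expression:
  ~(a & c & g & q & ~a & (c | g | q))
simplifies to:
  True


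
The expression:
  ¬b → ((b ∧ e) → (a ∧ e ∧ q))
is always true.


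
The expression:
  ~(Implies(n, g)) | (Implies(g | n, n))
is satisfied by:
  {n: True, g: False}
  {g: False, n: False}
  {g: True, n: True}


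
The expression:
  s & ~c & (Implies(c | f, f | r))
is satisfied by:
  {s: True, c: False}


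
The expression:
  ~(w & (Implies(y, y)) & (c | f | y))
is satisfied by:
  {f: False, y: False, w: False, c: False}
  {c: True, f: False, y: False, w: False}
  {y: True, c: False, f: False, w: False}
  {c: True, y: True, f: False, w: False}
  {f: True, c: False, y: False, w: False}
  {c: True, f: True, y: False, w: False}
  {y: True, f: True, c: False, w: False}
  {c: True, y: True, f: True, w: False}
  {w: True, c: False, f: False, y: False}


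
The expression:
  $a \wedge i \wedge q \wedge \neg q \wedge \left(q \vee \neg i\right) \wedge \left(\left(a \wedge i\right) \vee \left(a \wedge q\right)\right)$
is never true.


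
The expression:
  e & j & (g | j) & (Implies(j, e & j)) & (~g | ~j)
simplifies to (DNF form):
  e & j & ~g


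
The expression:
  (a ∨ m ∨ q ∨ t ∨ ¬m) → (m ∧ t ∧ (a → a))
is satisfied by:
  {t: True, m: True}


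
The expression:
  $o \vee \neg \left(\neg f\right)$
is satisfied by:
  {o: True, f: True}
  {o: True, f: False}
  {f: True, o: False}


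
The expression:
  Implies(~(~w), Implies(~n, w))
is always true.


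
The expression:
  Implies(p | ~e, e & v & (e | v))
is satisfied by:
  {v: True, e: True, p: False}
  {e: True, p: False, v: False}
  {v: True, p: True, e: True}


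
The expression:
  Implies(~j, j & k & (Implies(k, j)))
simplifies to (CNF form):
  j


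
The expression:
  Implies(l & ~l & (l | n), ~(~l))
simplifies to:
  True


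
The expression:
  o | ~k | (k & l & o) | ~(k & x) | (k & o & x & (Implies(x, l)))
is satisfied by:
  {o: True, k: False, x: False}
  {k: False, x: False, o: False}
  {x: True, o: True, k: False}
  {x: True, k: False, o: False}
  {o: True, k: True, x: False}
  {k: True, o: False, x: False}
  {x: True, k: True, o: True}


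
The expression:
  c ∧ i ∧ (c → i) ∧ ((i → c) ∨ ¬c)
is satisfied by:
  {c: True, i: True}


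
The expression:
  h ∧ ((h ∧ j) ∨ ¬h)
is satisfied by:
  {h: True, j: True}


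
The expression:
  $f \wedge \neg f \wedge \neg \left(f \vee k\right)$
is never true.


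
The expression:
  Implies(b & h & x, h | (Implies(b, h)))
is always true.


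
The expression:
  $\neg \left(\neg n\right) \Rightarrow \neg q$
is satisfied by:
  {q: False, n: False}
  {n: True, q: False}
  {q: True, n: False}


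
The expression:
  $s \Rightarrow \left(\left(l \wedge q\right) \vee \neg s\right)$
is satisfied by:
  {l: True, q: True, s: False}
  {l: True, q: False, s: False}
  {q: True, l: False, s: False}
  {l: False, q: False, s: False}
  {l: True, s: True, q: True}


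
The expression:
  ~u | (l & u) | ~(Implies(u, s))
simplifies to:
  l | ~s | ~u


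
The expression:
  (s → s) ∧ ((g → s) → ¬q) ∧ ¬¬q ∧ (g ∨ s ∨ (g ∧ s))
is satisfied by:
  {g: True, q: True, s: False}


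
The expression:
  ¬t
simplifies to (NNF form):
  ¬t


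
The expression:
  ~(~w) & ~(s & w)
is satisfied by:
  {w: True, s: False}


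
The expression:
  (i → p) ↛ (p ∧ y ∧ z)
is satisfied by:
  {p: True, y: False, i: False, z: False}
  {z: True, p: True, y: False, i: False}
  {p: True, i: True, y: False, z: False}
  {z: True, p: True, i: True, y: False}
  {p: True, y: True, i: False, z: False}
  {p: True, i: True, y: True, z: False}
  {z: False, y: False, i: False, p: False}
  {z: True, y: False, i: False, p: False}
  {y: True, z: False, i: False, p: False}
  {z: True, y: True, i: False, p: False}


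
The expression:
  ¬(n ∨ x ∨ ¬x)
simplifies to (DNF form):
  False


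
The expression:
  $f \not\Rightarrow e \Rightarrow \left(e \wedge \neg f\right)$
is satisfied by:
  {e: True, f: False}
  {f: False, e: False}
  {f: True, e: True}


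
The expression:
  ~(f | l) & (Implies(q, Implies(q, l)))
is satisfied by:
  {q: False, l: False, f: False}


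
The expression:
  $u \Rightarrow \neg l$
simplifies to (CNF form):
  $\neg l \vee \neg u$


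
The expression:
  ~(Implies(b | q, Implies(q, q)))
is never true.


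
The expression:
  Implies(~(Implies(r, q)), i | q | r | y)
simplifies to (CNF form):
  True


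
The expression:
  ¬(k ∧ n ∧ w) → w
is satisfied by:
  {w: True}


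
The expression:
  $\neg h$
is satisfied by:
  {h: False}


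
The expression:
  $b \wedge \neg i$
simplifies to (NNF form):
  $b \wedge \neg i$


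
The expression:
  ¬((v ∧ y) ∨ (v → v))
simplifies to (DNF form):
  False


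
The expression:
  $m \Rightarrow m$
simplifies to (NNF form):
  $\text{True}$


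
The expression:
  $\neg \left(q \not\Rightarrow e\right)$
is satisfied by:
  {e: True, q: False}
  {q: False, e: False}
  {q: True, e: True}


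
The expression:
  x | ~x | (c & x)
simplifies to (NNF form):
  True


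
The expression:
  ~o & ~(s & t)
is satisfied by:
  {o: False, s: False, t: False}
  {t: True, o: False, s: False}
  {s: True, o: False, t: False}


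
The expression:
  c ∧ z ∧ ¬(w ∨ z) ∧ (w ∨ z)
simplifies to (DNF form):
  False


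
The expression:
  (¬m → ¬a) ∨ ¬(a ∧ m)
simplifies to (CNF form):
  True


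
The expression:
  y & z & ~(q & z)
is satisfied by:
  {z: True, y: True, q: False}


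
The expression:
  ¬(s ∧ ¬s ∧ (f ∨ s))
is always true.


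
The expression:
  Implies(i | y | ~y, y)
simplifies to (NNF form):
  y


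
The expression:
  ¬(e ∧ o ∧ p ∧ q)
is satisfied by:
  {p: False, e: False, q: False, o: False}
  {o: True, p: False, e: False, q: False}
  {q: True, p: False, e: False, o: False}
  {o: True, q: True, p: False, e: False}
  {e: True, o: False, p: False, q: False}
  {o: True, e: True, p: False, q: False}
  {q: True, e: True, o: False, p: False}
  {o: True, q: True, e: True, p: False}
  {p: True, q: False, e: False, o: False}
  {o: True, p: True, q: False, e: False}
  {q: True, p: True, o: False, e: False}
  {o: True, q: True, p: True, e: False}
  {e: True, p: True, q: False, o: False}
  {o: True, e: True, p: True, q: False}
  {q: True, e: True, p: True, o: False}


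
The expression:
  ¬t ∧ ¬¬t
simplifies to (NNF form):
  False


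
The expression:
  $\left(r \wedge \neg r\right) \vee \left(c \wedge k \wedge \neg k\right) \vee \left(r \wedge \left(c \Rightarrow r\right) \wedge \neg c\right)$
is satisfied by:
  {r: True, c: False}


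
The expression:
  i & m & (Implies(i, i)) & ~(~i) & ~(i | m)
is never true.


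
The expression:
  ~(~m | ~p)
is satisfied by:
  {m: True, p: True}


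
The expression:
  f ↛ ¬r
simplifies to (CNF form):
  f ∧ r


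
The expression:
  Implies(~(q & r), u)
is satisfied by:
  {r: True, u: True, q: True}
  {r: True, u: True, q: False}
  {u: True, q: True, r: False}
  {u: True, q: False, r: False}
  {r: True, q: True, u: False}


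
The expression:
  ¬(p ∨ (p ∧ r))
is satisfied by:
  {p: False}


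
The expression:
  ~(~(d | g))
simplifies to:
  d | g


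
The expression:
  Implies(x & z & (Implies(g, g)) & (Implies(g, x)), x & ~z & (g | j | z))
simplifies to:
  ~x | ~z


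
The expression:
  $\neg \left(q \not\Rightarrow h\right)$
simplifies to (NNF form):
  $h \vee \neg q$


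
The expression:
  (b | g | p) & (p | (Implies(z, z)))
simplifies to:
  b | g | p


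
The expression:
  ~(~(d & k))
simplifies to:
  d & k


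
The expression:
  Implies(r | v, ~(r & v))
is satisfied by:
  {v: False, r: False}
  {r: True, v: False}
  {v: True, r: False}


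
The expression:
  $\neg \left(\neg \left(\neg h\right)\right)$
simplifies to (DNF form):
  $\neg h$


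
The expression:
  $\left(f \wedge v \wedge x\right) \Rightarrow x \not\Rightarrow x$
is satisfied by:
  {v: False, x: False, f: False}
  {f: True, v: False, x: False}
  {x: True, v: False, f: False}
  {f: True, x: True, v: False}
  {v: True, f: False, x: False}
  {f: True, v: True, x: False}
  {x: True, v: True, f: False}


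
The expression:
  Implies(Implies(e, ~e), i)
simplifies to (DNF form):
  e | i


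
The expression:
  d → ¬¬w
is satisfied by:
  {w: True, d: False}
  {d: False, w: False}
  {d: True, w: True}


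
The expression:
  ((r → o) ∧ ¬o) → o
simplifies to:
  o ∨ r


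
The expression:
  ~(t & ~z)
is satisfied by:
  {z: True, t: False}
  {t: False, z: False}
  {t: True, z: True}


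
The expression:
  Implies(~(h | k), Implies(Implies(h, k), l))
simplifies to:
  h | k | l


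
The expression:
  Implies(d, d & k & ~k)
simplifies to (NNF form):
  ~d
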